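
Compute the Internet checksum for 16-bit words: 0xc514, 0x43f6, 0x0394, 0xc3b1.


Sum all words (with carry folding):
+ 0xc514 = 0xc514
+ 0x43f6 = 0x090b
+ 0x0394 = 0x0c9f
+ 0xc3b1 = 0xd050
One's complement: ~0xd050
Checksum = 0x2faf


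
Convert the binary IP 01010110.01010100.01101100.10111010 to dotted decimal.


01010110 = 86
01010100 = 84
01101100 = 108
10111010 = 186
IP: 86.84.108.186


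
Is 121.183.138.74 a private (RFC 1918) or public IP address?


RFC 1918 private ranges:
  10.0.0.0/8 (10.0.0.0 - 10.255.255.255)
  172.16.0.0/12 (172.16.0.0 - 172.31.255.255)
  192.168.0.0/16 (192.168.0.0 - 192.168.255.255)
Public (not in any RFC 1918 range)


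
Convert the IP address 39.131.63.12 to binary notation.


39 = 00100111
131 = 10000011
63 = 00111111
12 = 00001100
Binary: 00100111.10000011.00111111.00001100


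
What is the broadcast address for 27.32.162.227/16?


Network: 27.32.0.0/16
Host bits = 16
Set all host bits to 1:
Broadcast: 27.32.255.255


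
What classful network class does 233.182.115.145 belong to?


First octet: 233
Binary: 11101001
1110xxxx -> Class D (224-239)
Class D (multicast), default mask N/A


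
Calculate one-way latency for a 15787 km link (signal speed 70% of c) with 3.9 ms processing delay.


Speed = 0.7 * 3e5 km/s = 210000 km/s
Propagation delay = 15787 / 210000 = 0.0752 s = 75.1762 ms
Processing delay = 3.9 ms
Total one-way latency = 79.0762 ms


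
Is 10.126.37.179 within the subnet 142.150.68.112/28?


Subnet network: 142.150.68.112
Test IP AND mask: 10.126.37.176
No, 10.126.37.179 is not in 142.150.68.112/28


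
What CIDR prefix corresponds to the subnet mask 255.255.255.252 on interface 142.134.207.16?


Binary: 11111111.11111111.11111111.11111100
Count leading 1s
Prefix: /30


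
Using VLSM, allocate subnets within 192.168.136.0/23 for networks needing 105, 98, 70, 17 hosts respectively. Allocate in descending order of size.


105 hosts -> /25 (126 usable): 192.168.136.0/25
98 hosts -> /25 (126 usable): 192.168.136.128/25
70 hosts -> /25 (126 usable): 192.168.137.0/25
17 hosts -> /27 (30 usable): 192.168.137.128/27
Allocation: 192.168.136.0/25 (105 hosts, 126 usable); 192.168.136.128/25 (98 hosts, 126 usable); 192.168.137.0/25 (70 hosts, 126 usable); 192.168.137.128/27 (17 hosts, 30 usable)


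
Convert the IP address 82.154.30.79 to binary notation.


82 = 01010010
154 = 10011010
30 = 00011110
79 = 01001111
Binary: 01010010.10011010.00011110.01001111


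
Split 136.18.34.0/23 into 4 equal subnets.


New prefix = 23 + 2 = 25
Each subnet has 128 addresses
  136.18.34.0/25
  136.18.34.128/25
  136.18.35.0/25
  136.18.35.128/25
Subnets: 136.18.34.0/25, 136.18.34.128/25, 136.18.35.0/25, 136.18.35.128/25


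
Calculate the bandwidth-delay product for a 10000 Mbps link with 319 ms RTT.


BDP = bandwidth * RTT
= 10000 Mbps * 319 ms
= 10000 * 1e6 * 319 / 1000 bits
= 3190000000 bits
= 398750000 bytes
= 389404.2969 KB
BDP = 3190000000 bits (398750000 bytes)


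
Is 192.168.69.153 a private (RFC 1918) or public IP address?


RFC 1918 private ranges:
  10.0.0.0/8 (10.0.0.0 - 10.255.255.255)
  172.16.0.0/12 (172.16.0.0 - 172.31.255.255)
  192.168.0.0/16 (192.168.0.0 - 192.168.255.255)
Private (in 192.168.0.0/16)


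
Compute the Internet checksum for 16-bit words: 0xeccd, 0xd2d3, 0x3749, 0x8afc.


Sum all words (with carry folding):
+ 0xeccd = 0xeccd
+ 0xd2d3 = 0xbfa1
+ 0x3749 = 0xf6ea
+ 0x8afc = 0x81e7
One's complement: ~0x81e7
Checksum = 0x7e18


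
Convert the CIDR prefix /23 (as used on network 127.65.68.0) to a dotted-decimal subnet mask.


/23 means 23 network bits, 9 host bits
Binary: 11111111111111111111111000000000
Mask: 255.255.254.0


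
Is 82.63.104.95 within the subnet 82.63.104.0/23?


Subnet network: 82.63.104.0
Test IP AND mask: 82.63.104.0
Yes, 82.63.104.95 is in 82.63.104.0/23


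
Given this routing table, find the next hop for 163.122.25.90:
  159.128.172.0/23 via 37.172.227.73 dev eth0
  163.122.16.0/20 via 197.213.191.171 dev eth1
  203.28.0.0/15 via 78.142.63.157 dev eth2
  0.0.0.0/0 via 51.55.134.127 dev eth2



Longest prefix match for 163.122.25.90:
  /23 159.128.172.0: no
  /20 163.122.16.0: MATCH
  /15 203.28.0.0: no
  /0 0.0.0.0: MATCH
Selected: next-hop 197.213.191.171 via eth1 (matched /20)


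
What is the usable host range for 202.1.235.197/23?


Network: 202.1.234.0
Broadcast: 202.1.235.255
First usable = network + 1
Last usable = broadcast - 1
Range: 202.1.234.1 to 202.1.235.254


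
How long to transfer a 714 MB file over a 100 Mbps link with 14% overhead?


Effective throughput = 100 * (1 - 14/100) = 86 Mbps
File size in Mb = 714 * 8 = 5712 Mb
Time = 5712 / 86
Time = 66.4186 seconds


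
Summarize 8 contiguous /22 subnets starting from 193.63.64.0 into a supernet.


Original prefix: /22
Number of subnets: 8 = 2^3
New prefix = 22 - 3 = 19
Supernet: 193.63.64.0/19


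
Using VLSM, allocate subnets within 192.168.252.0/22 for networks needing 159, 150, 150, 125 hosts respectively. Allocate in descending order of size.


159 hosts -> /24 (254 usable): 192.168.252.0/24
150 hosts -> /24 (254 usable): 192.168.253.0/24
150 hosts -> /24 (254 usable): 192.168.254.0/24
125 hosts -> /25 (126 usable): 192.168.255.0/25
Allocation: 192.168.252.0/24 (159 hosts, 254 usable); 192.168.253.0/24 (150 hosts, 254 usable); 192.168.254.0/24 (150 hosts, 254 usable); 192.168.255.0/25 (125 hosts, 126 usable)


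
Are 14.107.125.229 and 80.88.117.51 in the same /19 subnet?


Mask: 255.255.224.0
14.107.125.229 AND mask = 14.107.96.0
80.88.117.51 AND mask = 80.88.96.0
No, different subnets (14.107.96.0 vs 80.88.96.0)


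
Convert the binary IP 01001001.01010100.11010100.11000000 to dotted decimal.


01001001 = 73
01010100 = 84
11010100 = 212
11000000 = 192
IP: 73.84.212.192


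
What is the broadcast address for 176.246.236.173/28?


Network: 176.246.236.160/28
Host bits = 4
Set all host bits to 1:
Broadcast: 176.246.236.175


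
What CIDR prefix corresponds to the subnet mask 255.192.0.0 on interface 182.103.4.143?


Binary: 11111111.11000000.00000000.00000000
Count leading 1s
Prefix: /10


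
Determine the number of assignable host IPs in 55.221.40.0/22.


Host bits = 32 - 22 = 10
Total addresses = 2^10 = 1024
Usable = total - 2 (network and broadcast)
Usable hosts: 1022


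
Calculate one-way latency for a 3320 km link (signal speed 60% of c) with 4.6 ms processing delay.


Speed = 0.6 * 3e5 km/s = 180000 km/s
Propagation delay = 3320 / 180000 = 0.0184 s = 18.4444 ms
Processing delay = 4.6 ms
Total one-way latency = 23.0444 ms


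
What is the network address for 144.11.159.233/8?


IP:   10010000.00001011.10011111.11101001
Mask: 11111111.00000000.00000000.00000000
AND operation:
Net:  10010000.00000000.00000000.00000000
Network: 144.0.0.0/8


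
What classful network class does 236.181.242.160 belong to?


First octet: 236
Binary: 11101100
1110xxxx -> Class D (224-239)
Class D (multicast), default mask N/A


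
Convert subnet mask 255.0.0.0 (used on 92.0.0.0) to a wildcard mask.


Subnet mask: 255.0.0.0
Wildcard = 255.255.255.255 - subnet mask
255 - 255 = 0
255 - 0 = 255
255 - 0 = 255
255 - 0 = 255
Wildcard: 0.255.255.255


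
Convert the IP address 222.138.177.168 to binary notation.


222 = 11011110
138 = 10001010
177 = 10110001
168 = 10101000
Binary: 11011110.10001010.10110001.10101000


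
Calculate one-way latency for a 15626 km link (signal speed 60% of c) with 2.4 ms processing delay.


Speed = 0.6 * 3e5 km/s = 180000 km/s
Propagation delay = 15626 / 180000 = 0.0868 s = 86.8111 ms
Processing delay = 2.4 ms
Total one-way latency = 89.2111 ms


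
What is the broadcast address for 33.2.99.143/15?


Network: 33.2.0.0/15
Host bits = 17
Set all host bits to 1:
Broadcast: 33.3.255.255


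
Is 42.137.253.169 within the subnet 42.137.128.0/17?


Subnet network: 42.137.128.0
Test IP AND mask: 42.137.128.0
Yes, 42.137.253.169 is in 42.137.128.0/17


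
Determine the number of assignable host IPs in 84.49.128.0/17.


Host bits = 32 - 17 = 15
Total addresses = 2^15 = 32768
Usable = total - 2 (network and broadcast)
Usable hosts: 32766


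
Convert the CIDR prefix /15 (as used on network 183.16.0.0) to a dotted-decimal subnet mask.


/15 means 15 network bits, 17 host bits
Binary: 11111111111111100000000000000000
Mask: 255.254.0.0


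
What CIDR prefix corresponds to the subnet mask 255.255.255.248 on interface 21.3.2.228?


Binary: 11111111.11111111.11111111.11111000
Count leading 1s
Prefix: /29


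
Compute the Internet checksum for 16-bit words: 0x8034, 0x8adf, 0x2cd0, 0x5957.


Sum all words (with carry folding):
+ 0x8034 = 0x8034
+ 0x8adf = 0x0b14
+ 0x2cd0 = 0x37e4
+ 0x5957 = 0x913b
One's complement: ~0x913b
Checksum = 0x6ec4


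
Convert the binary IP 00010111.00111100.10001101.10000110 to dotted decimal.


00010111 = 23
00111100 = 60
10001101 = 141
10000110 = 134
IP: 23.60.141.134


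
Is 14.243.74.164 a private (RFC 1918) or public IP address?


RFC 1918 private ranges:
  10.0.0.0/8 (10.0.0.0 - 10.255.255.255)
  172.16.0.0/12 (172.16.0.0 - 172.31.255.255)
  192.168.0.0/16 (192.168.0.0 - 192.168.255.255)
Public (not in any RFC 1918 range)


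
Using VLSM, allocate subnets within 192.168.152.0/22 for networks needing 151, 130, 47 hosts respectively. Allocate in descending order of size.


151 hosts -> /24 (254 usable): 192.168.152.0/24
130 hosts -> /24 (254 usable): 192.168.153.0/24
47 hosts -> /26 (62 usable): 192.168.154.0/26
Allocation: 192.168.152.0/24 (151 hosts, 254 usable); 192.168.153.0/24 (130 hosts, 254 usable); 192.168.154.0/26 (47 hosts, 62 usable)


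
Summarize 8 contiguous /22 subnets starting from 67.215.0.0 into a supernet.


Original prefix: /22
Number of subnets: 8 = 2^3
New prefix = 22 - 3 = 19
Supernet: 67.215.0.0/19


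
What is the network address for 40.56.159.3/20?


IP:   00101000.00111000.10011111.00000011
Mask: 11111111.11111111.11110000.00000000
AND operation:
Net:  00101000.00111000.10010000.00000000
Network: 40.56.144.0/20


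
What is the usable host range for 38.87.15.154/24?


Network: 38.87.15.0
Broadcast: 38.87.15.255
First usable = network + 1
Last usable = broadcast - 1
Range: 38.87.15.1 to 38.87.15.254


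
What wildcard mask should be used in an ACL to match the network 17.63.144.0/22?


Subnet mask: 255.255.252.0
Wildcard = 255.255.255.255 - subnet mask
255 - 255 = 0
255 - 255 = 0
255 - 252 = 3
255 - 0 = 255
Wildcard: 0.0.3.255


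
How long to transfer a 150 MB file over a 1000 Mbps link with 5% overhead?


Effective throughput = 1000 * (1 - 5/100) = 950 Mbps
File size in Mb = 150 * 8 = 1200 Mb
Time = 1200 / 950
Time = 1.2632 seconds


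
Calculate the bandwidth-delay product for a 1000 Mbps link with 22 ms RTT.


BDP = bandwidth * RTT
= 1000 Mbps * 22 ms
= 1000 * 1e6 * 22 / 1000 bits
= 22000000 bits
= 2750000 bytes
= 2685.5469 KB
BDP = 22000000 bits (2750000 bytes)


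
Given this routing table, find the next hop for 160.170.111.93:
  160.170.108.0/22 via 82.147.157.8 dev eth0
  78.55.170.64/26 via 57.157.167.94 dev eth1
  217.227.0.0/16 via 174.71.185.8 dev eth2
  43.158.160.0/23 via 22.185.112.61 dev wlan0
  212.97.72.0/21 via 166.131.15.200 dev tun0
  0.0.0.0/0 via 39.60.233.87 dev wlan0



Longest prefix match for 160.170.111.93:
  /22 160.170.108.0: MATCH
  /26 78.55.170.64: no
  /16 217.227.0.0: no
  /23 43.158.160.0: no
  /21 212.97.72.0: no
  /0 0.0.0.0: MATCH
Selected: next-hop 82.147.157.8 via eth0 (matched /22)


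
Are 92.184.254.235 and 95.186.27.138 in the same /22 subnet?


Mask: 255.255.252.0
92.184.254.235 AND mask = 92.184.252.0
95.186.27.138 AND mask = 95.186.24.0
No, different subnets (92.184.252.0 vs 95.186.24.0)


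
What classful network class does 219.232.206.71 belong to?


First octet: 219
Binary: 11011011
110xxxxx -> Class C (192-223)
Class C, default mask 255.255.255.0 (/24)


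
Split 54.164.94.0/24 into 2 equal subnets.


New prefix = 24 + 1 = 25
Each subnet has 128 addresses
  54.164.94.0/25
  54.164.94.128/25
Subnets: 54.164.94.0/25, 54.164.94.128/25


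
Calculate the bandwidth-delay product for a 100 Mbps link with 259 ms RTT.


BDP = bandwidth * RTT
= 100 Mbps * 259 ms
= 100 * 1e6 * 259 / 1000 bits
= 25900000 bits
= 3237500 bytes
= 3161.6211 KB
BDP = 25900000 bits (3237500 bytes)


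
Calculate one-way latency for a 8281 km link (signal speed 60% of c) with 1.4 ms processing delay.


Speed = 0.6 * 3e5 km/s = 180000 km/s
Propagation delay = 8281 / 180000 = 0.046 s = 46.0056 ms
Processing delay = 1.4 ms
Total one-way latency = 47.4056 ms


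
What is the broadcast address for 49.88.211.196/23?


Network: 49.88.210.0/23
Host bits = 9
Set all host bits to 1:
Broadcast: 49.88.211.255


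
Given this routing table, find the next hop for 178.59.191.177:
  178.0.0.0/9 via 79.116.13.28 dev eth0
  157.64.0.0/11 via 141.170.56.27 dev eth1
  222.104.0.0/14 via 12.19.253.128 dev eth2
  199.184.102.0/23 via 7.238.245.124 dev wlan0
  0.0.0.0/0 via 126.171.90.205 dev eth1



Longest prefix match for 178.59.191.177:
  /9 178.0.0.0: MATCH
  /11 157.64.0.0: no
  /14 222.104.0.0: no
  /23 199.184.102.0: no
  /0 0.0.0.0: MATCH
Selected: next-hop 79.116.13.28 via eth0 (matched /9)


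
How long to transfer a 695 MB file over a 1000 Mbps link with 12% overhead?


Effective throughput = 1000 * (1 - 12/100) = 880 Mbps
File size in Mb = 695 * 8 = 5560 Mb
Time = 5560 / 880
Time = 6.3182 seconds


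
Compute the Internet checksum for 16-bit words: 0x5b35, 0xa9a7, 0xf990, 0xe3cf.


Sum all words (with carry folding):
+ 0x5b35 = 0x5b35
+ 0xa9a7 = 0x04dd
+ 0xf990 = 0xfe6d
+ 0xe3cf = 0xe23d
One's complement: ~0xe23d
Checksum = 0x1dc2


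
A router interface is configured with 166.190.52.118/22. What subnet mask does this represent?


/22 means 22 network bits, 10 host bits
Binary: 11111111111111111111110000000000
Mask: 255.255.252.0


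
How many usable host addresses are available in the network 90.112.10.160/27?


Host bits = 32 - 27 = 5
Total addresses = 2^5 = 32
Usable = total - 2 (network and broadcast)
Usable hosts: 30


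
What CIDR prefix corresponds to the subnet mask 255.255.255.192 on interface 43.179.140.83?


Binary: 11111111.11111111.11111111.11000000
Count leading 1s
Prefix: /26


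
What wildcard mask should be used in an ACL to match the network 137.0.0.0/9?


Subnet mask: 255.128.0.0
Wildcard = 255.255.255.255 - subnet mask
255 - 255 = 0
255 - 128 = 127
255 - 0 = 255
255 - 0 = 255
Wildcard: 0.127.255.255


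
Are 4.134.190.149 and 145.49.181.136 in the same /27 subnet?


Mask: 255.255.255.224
4.134.190.149 AND mask = 4.134.190.128
145.49.181.136 AND mask = 145.49.181.128
No, different subnets (4.134.190.128 vs 145.49.181.128)


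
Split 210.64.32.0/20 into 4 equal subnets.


New prefix = 20 + 2 = 22
Each subnet has 1024 addresses
  210.64.32.0/22
  210.64.36.0/22
  210.64.40.0/22
  210.64.44.0/22
Subnets: 210.64.32.0/22, 210.64.36.0/22, 210.64.40.0/22, 210.64.44.0/22


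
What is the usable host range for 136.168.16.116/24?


Network: 136.168.16.0
Broadcast: 136.168.16.255
First usable = network + 1
Last usable = broadcast - 1
Range: 136.168.16.1 to 136.168.16.254


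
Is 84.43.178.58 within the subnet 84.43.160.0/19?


Subnet network: 84.43.160.0
Test IP AND mask: 84.43.160.0
Yes, 84.43.178.58 is in 84.43.160.0/19


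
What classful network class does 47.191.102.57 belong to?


First octet: 47
Binary: 00101111
0xxxxxxx -> Class A (1-126)
Class A, default mask 255.0.0.0 (/8)


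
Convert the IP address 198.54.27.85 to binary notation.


198 = 11000110
54 = 00110110
27 = 00011011
85 = 01010101
Binary: 11000110.00110110.00011011.01010101


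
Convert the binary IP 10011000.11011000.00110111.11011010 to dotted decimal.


10011000 = 152
11011000 = 216
00110111 = 55
11011010 = 218
IP: 152.216.55.218


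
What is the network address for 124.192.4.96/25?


IP:   01111100.11000000.00000100.01100000
Mask: 11111111.11111111.11111111.10000000
AND operation:
Net:  01111100.11000000.00000100.00000000
Network: 124.192.4.0/25


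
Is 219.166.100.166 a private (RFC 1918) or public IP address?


RFC 1918 private ranges:
  10.0.0.0/8 (10.0.0.0 - 10.255.255.255)
  172.16.0.0/12 (172.16.0.0 - 172.31.255.255)
  192.168.0.0/16 (192.168.0.0 - 192.168.255.255)
Public (not in any RFC 1918 range)


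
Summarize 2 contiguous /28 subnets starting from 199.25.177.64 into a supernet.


Original prefix: /28
Number of subnets: 2 = 2^1
New prefix = 28 - 1 = 27
Supernet: 199.25.177.64/27


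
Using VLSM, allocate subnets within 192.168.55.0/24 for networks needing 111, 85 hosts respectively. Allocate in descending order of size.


111 hosts -> /25 (126 usable): 192.168.55.0/25
85 hosts -> /25 (126 usable): 192.168.55.128/25
Allocation: 192.168.55.0/25 (111 hosts, 126 usable); 192.168.55.128/25 (85 hosts, 126 usable)


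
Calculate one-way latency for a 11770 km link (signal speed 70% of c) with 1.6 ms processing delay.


Speed = 0.7 * 3e5 km/s = 210000 km/s
Propagation delay = 11770 / 210000 = 0.056 s = 56.0476 ms
Processing delay = 1.6 ms
Total one-way latency = 57.6476 ms


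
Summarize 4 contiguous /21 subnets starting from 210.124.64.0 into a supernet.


Original prefix: /21
Number of subnets: 4 = 2^2
New prefix = 21 - 2 = 19
Supernet: 210.124.64.0/19


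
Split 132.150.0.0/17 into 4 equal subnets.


New prefix = 17 + 2 = 19
Each subnet has 8192 addresses
  132.150.0.0/19
  132.150.32.0/19
  132.150.64.0/19
  132.150.96.0/19
Subnets: 132.150.0.0/19, 132.150.32.0/19, 132.150.64.0/19, 132.150.96.0/19


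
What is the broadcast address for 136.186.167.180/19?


Network: 136.186.160.0/19
Host bits = 13
Set all host bits to 1:
Broadcast: 136.186.191.255


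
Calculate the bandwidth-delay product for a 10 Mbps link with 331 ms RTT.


BDP = bandwidth * RTT
= 10 Mbps * 331 ms
= 10 * 1e6 * 331 / 1000 bits
= 3310000 bits
= 413750 bytes
= 404.0527 KB
BDP = 3310000 bits (413750 bytes)


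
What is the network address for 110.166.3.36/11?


IP:   01101110.10100110.00000011.00100100
Mask: 11111111.11100000.00000000.00000000
AND operation:
Net:  01101110.10100000.00000000.00000000
Network: 110.160.0.0/11


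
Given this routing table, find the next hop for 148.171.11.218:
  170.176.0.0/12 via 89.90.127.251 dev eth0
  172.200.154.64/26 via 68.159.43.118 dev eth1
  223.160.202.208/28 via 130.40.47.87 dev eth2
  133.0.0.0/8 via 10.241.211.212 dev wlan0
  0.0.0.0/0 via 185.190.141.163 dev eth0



Longest prefix match for 148.171.11.218:
  /12 170.176.0.0: no
  /26 172.200.154.64: no
  /28 223.160.202.208: no
  /8 133.0.0.0: no
  /0 0.0.0.0: MATCH
Selected: next-hop 185.190.141.163 via eth0 (matched /0)


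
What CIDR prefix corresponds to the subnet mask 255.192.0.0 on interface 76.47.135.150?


Binary: 11111111.11000000.00000000.00000000
Count leading 1s
Prefix: /10


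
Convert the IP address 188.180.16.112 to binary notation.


188 = 10111100
180 = 10110100
16 = 00010000
112 = 01110000
Binary: 10111100.10110100.00010000.01110000


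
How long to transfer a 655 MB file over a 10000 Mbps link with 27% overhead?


Effective throughput = 10000 * (1 - 27/100) = 7300 Mbps
File size in Mb = 655 * 8 = 5240 Mb
Time = 5240 / 7300
Time = 0.7178 seconds


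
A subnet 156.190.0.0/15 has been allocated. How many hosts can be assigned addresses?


Host bits = 32 - 15 = 17
Total addresses = 2^17 = 131072
Usable = total - 2 (network and broadcast)
Usable hosts: 131070


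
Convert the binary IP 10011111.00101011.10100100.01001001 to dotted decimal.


10011111 = 159
00101011 = 43
10100100 = 164
01001001 = 73
IP: 159.43.164.73


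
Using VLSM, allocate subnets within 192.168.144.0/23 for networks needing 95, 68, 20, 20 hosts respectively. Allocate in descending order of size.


95 hosts -> /25 (126 usable): 192.168.144.0/25
68 hosts -> /25 (126 usable): 192.168.144.128/25
20 hosts -> /27 (30 usable): 192.168.145.0/27
20 hosts -> /27 (30 usable): 192.168.145.32/27
Allocation: 192.168.144.0/25 (95 hosts, 126 usable); 192.168.144.128/25 (68 hosts, 126 usable); 192.168.145.0/27 (20 hosts, 30 usable); 192.168.145.32/27 (20 hosts, 30 usable)


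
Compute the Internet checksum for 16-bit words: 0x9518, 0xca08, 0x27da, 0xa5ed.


Sum all words (with carry folding):
+ 0x9518 = 0x9518
+ 0xca08 = 0x5f21
+ 0x27da = 0x86fb
+ 0xa5ed = 0x2ce9
One's complement: ~0x2ce9
Checksum = 0xd316


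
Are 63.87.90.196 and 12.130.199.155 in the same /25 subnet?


Mask: 255.255.255.128
63.87.90.196 AND mask = 63.87.90.128
12.130.199.155 AND mask = 12.130.199.128
No, different subnets (63.87.90.128 vs 12.130.199.128)


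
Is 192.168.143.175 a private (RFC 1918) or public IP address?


RFC 1918 private ranges:
  10.0.0.0/8 (10.0.0.0 - 10.255.255.255)
  172.16.0.0/12 (172.16.0.0 - 172.31.255.255)
  192.168.0.0/16 (192.168.0.0 - 192.168.255.255)
Private (in 192.168.0.0/16)


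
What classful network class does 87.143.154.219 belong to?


First octet: 87
Binary: 01010111
0xxxxxxx -> Class A (1-126)
Class A, default mask 255.0.0.0 (/8)


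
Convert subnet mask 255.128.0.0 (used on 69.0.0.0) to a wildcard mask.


Subnet mask: 255.128.0.0
Wildcard = 255.255.255.255 - subnet mask
255 - 255 = 0
255 - 128 = 127
255 - 0 = 255
255 - 0 = 255
Wildcard: 0.127.255.255


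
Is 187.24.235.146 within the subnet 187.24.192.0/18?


Subnet network: 187.24.192.0
Test IP AND mask: 187.24.192.0
Yes, 187.24.235.146 is in 187.24.192.0/18


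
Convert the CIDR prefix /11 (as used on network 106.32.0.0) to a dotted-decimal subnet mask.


/11 means 11 network bits, 21 host bits
Binary: 11111111111000000000000000000000
Mask: 255.224.0.0


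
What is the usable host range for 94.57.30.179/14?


Network: 94.56.0.0
Broadcast: 94.59.255.255
First usable = network + 1
Last usable = broadcast - 1
Range: 94.56.0.1 to 94.59.255.254


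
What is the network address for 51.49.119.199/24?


IP:   00110011.00110001.01110111.11000111
Mask: 11111111.11111111.11111111.00000000
AND operation:
Net:  00110011.00110001.01110111.00000000
Network: 51.49.119.0/24


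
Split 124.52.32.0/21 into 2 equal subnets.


New prefix = 21 + 1 = 22
Each subnet has 1024 addresses
  124.52.32.0/22
  124.52.36.0/22
Subnets: 124.52.32.0/22, 124.52.36.0/22


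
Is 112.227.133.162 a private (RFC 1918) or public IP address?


RFC 1918 private ranges:
  10.0.0.0/8 (10.0.0.0 - 10.255.255.255)
  172.16.0.0/12 (172.16.0.0 - 172.31.255.255)
  192.168.0.0/16 (192.168.0.0 - 192.168.255.255)
Public (not in any RFC 1918 range)


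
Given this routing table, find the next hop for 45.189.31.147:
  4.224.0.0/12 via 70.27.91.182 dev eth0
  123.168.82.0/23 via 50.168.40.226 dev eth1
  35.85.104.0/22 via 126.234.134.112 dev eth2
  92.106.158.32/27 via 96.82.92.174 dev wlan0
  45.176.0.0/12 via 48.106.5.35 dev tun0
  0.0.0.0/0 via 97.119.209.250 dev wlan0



Longest prefix match for 45.189.31.147:
  /12 4.224.0.0: no
  /23 123.168.82.0: no
  /22 35.85.104.0: no
  /27 92.106.158.32: no
  /12 45.176.0.0: MATCH
  /0 0.0.0.0: MATCH
Selected: next-hop 48.106.5.35 via tun0 (matched /12)


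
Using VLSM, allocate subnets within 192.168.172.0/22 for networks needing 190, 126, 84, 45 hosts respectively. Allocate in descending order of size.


190 hosts -> /24 (254 usable): 192.168.172.0/24
126 hosts -> /25 (126 usable): 192.168.173.0/25
84 hosts -> /25 (126 usable): 192.168.173.128/25
45 hosts -> /26 (62 usable): 192.168.174.0/26
Allocation: 192.168.172.0/24 (190 hosts, 254 usable); 192.168.173.0/25 (126 hosts, 126 usable); 192.168.173.128/25 (84 hosts, 126 usable); 192.168.174.0/26 (45 hosts, 62 usable)


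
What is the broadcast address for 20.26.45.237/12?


Network: 20.16.0.0/12
Host bits = 20
Set all host bits to 1:
Broadcast: 20.31.255.255


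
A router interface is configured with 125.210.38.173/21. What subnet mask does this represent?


/21 means 21 network bits, 11 host bits
Binary: 11111111111111111111100000000000
Mask: 255.255.248.0


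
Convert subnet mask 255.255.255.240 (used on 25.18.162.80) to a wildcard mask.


Subnet mask: 255.255.255.240
Wildcard = 255.255.255.255 - subnet mask
255 - 255 = 0
255 - 255 = 0
255 - 255 = 0
255 - 240 = 15
Wildcard: 0.0.0.15


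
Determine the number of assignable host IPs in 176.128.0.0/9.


Host bits = 32 - 9 = 23
Total addresses = 2^23 = 8388608
Usable = total - 2 (network and broadcast)
Usable hosts: 8388606


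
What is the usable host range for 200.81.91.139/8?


Network: 200.0.0.0
Broadcast: 200.255.255.255
First usable = network + 1
Last usable = broadcast - 1
Range: 200.0.0.1 to 200.255.255.254


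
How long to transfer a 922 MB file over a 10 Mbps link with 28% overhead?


Effective throughput = 10 * (1 - 28/100) = 7.2 Mbps
File size in Mb = 922 * 8 = 7376 Mb
Time = 7376 / 7.2
Time = 1024.4444 seconds


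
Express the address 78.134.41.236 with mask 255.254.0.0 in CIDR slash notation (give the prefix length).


Binary: 11111111.11111110.00000000.00000000
Count leading 1s
Prefix: /15


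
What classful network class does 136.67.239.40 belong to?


First octet: 136
Binary: 10001000
10xxxxxx -> Class B (128-191)
Class B, default mask 255.255.0.0 (/16)


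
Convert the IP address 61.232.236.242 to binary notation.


61 = 00111101
232 = 11101000
236 = 11101100
242 = 11110010
Binary: 00111101.11101000.11101100.11110010


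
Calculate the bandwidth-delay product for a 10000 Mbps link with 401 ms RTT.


BDP = bandwidth * RTT
= 10000 Mbps * 401 ms
= 10000 * 1e6 * 401 / 1000 bits
= 4010000000 bits
= 501250000 bytes
= 489501.9531 KB
BDP = 4010000000 bits (501250000 bytes)


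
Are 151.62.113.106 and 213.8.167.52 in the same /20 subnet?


Mask: 255.255.240.0
151.62.113.106 AND mask = 151.62.112.0
213.8.167.52 AND mask = 213.8.160.0
No, different subnets (151.62.112.0 vs 213.8.160.0)


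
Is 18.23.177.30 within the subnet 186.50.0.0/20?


Subnet network: 186.50.0.0
Test IP AND mask: 18.23.176.0
No, 18.23.177.30 is not in 186.50.0.0/20


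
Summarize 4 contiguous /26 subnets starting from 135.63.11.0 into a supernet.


Original prefix: /26
Number of subnets: 4 = 2^2
New prefix = 26 - 2 = 24
Supernet: 135.63.11.0/24


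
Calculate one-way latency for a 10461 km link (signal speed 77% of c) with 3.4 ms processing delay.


Speed = 0.77 * 3e5 km/s = 231000 km/s
Propagation delay = 10461 / 231000 = 0.0453 s = 45.2857 ms
Processing delay = 3.4 ms
Total one-way latency = 48.6857 ms


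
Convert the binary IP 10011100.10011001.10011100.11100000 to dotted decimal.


10011100 = 156
10011001 = 153
10011100 = 156
11100000 = 224
IP: 156.153.156.224


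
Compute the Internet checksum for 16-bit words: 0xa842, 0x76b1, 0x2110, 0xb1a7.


Sum all words (with carry folding):
+ 0xa842 = 0xa842
+ 0x76b1 = 0x1ef4
+ 0x2110 = 0x4004
+ 0xb1a7 = 0xf1ab
One's complement: ~0xf1ab
Checksum = 0x0e54


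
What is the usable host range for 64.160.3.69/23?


Network: 64.160.2.0
Broadcast: 64.160.3.255
First usable = network + 1
Last usable = broadcast - 1
Range: 64.160.2.1 to 64.160.3.254


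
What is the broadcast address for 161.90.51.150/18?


Network: 161.90.0.0/18
Host bits = 14
Set all host bits to 1:
Broadcast: 161.90.63.255


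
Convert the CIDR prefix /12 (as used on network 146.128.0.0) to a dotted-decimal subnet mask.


/12 means 12 network bits, 20 host bits
Binary: 11111111111100000000000000000000
Mask: 255.240.0.0


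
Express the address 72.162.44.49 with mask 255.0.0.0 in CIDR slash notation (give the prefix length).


Binary: 11111111.00000000.00000000.00000000
Count leading 1s
Prefix: /8


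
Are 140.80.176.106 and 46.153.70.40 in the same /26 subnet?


Mask: 255.255.255.192
140.80.176.106 AND mask = 140.80.176.64
46.153.70.40 AND mask = 46.153.70.0
No, different subnets (140.80.176.64 vs 46.153.70.0)


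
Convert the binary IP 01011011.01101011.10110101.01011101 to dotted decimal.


01011011 = 91
01101011 = 107
10110101 = 181
01011101 = 93
IP: 91.107.181.93


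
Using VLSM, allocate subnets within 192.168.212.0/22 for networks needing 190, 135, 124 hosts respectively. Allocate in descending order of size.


190 hosts -> /24 (254 usable): 192.168.212.0/24
135 hosts -> /24 (254 usable): 192.168.213.0/24
124 hosts -> /25 (126 usable): 192.168.214.0/25
Allocation: 192.168.212.0/24 (190 hosts, 254 usable); 192.168.213.0/24 (135 hosts, 254 usable); 192.168.214.0/25 (124 hosts, 126 usable)


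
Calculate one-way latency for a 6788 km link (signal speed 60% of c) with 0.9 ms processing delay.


Speed = 0.6 * 3e5 km/s = 180000 km/s
Propagation delay = 6788 / 180000 = 0.0377 s = 37.7111 ms
Processing delay = 0.9 ms
Total one-way latency = 38.6111 ms


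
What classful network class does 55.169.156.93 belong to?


First octet: 55
Binary: 00110111
0xxxxxxx -> Class A (1-126)
Class A, default mask 255.0.0.0 (/8)


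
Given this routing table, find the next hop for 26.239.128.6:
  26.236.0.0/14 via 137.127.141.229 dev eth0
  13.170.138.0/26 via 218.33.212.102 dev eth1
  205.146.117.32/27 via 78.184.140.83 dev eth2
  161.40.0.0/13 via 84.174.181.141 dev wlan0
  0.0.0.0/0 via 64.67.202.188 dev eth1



Longest prefix match for 26.239.128.6:
  /14 26.236.0.0: MATCH
  /26 13.170.138.0: no
  /27 205.146.117.32: no
  /13 161.40.0.0: no
  /0 0.0.0.0: MATCH
Selected: next-hop 137.127.141.229 via eth0 (matched /14)


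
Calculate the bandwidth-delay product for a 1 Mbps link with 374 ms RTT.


BDP = bandwidth * RTT
= 1 Mbps * 374 ms
= 1 * 1e6 * 374 / 1000 bits
= 374000 bits
= 46750 bytes
= 45.6543 KB
BDP = 374000 bits (46750 bytes)


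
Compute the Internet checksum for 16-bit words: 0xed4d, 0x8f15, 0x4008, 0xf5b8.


Sum all words (with carry folding):
+ 0xed4d = 0xed4d
+ 0x8f15 = 0x7c63
+ 0x4008 = 0xbc6b
+ 0xf5b8 = 0xb224
One's complement: ~0xb224
Checksum = 0x4ddb


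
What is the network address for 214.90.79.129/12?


IP:   11010110.01011010.01001111.10000001
Mask: 11111111.11110000.00000000.00000000
AND operation:
Net:  11010110.01010000.00000000.00000000
Network: 214.80.0.0/12


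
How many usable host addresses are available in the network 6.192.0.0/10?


Host bits = 32 - 10 = 22
Total addresses = 2^22 = 4194304
Usable = total - 2 (network and broadcast)
Usable hosts: 4194302


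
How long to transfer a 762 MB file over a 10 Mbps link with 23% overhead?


Effective throughput = 10 * (1 - 23/100) = 7.7 Mbps
File size in Mb = 762 * 8 = 6096 Mb
Time = 6096 / 7.7
Time = 791.6883 seconds


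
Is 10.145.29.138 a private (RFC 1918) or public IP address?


RFC 1918 private ranges:
  10.0.0.0/8 (10.0.0.0 - 10.255.255.255)
  172.16.0.0/12 (172.16.0.0 - 172.31.255.255)
  192.168.0.0/16 (192.168.0.0 - 192.168.255.255)
Private (in 10.0.0.0/8)


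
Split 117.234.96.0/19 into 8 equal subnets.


New prefix = 19 + 3 = 22
Each subnet has 1024 addresses
  117.234.96.0/22
  117.234.100.0/22
  117.234.104.0/22
  117.234.108.0/22
  117.234.112.0/22
  117.234.116.0/22
  117.234.120.0/22
  117.234.124.0/22
Subnets: 117.234.96.0/22, 117.234.100.0/22, 117.234.104.0/22, 117.234.108.0/22, 117.234.112.0/22, 117.234.116.0/22, 117.234.120.0/22, 117.234.124.0/22


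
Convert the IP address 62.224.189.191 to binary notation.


62 = 00111110
224 = 11100000
189 = 10111101
191 = 10111111
Binary: 00111110.11100000.10111101.10111111


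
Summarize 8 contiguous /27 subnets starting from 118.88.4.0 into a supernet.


Original prefix: /27
Number of subnets: 8 = 2^3
New prefix = 27 - 3 = 24
Supernet: 118.88.4.0/24


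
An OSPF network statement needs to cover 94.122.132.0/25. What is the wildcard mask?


Subnet mask: 255.255.255.128
Wildcard = 255.255.255.255 - subnet mask
255 - 255 = 0
255 - 255 = 0
255 - 255 = 0
255 - 128 = 127
Wildcard: 0.0.0.127


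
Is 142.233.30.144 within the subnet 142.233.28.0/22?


Subnet network: 142.233.28.0
Test IP AND mask: 142.233.28.0
Yes, 142.233.30.144 is in 142.233.28.0/22


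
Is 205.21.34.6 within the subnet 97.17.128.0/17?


Subnet network: 97.17.128.0
Test IP AND mask: 205.21.0.0
No, 205.21.34.6 is not in 97.17.128.0/17


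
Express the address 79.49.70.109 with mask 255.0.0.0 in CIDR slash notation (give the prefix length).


Binary: 11111111.00000000.00000000.00000000
Count leading 1s
Prefix: /8


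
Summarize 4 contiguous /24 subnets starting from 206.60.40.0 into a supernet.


Original prefix: /24
Number of subnets: 4 = 2^2
New prefix = 24 - 2 = 22
Supernet: 206.60.40.0/22


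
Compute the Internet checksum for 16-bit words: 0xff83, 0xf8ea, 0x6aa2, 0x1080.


Sum all words (with carry folding):
+ 0xff83 = 0xff83
+ 0xf8ea = 0xf86e
+ 0x6aa2 = 0x6311
+ 0x1080 = 0x7391
One's complement: ~0x7391
Checksum = 0x8c6e


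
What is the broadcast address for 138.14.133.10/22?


Network: 138.14.132.0/22
Host bits = 10
Set all host bits to 1:
Broadcast: 138.14.135.255


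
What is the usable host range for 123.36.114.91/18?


Network: 123.36.64.0
Broadcast: 123.36.127.255
First usable = network + 1
Last usable = broadcast - 1
Range: 123.36.64.1 to 123.36.127.254


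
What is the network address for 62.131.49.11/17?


IP:   00111110.10000011.00110001.00001011
Mask: 11111111.11111111.10000000.00000000
AND operation:
Net:  00111110.10000011.00000000.00000000
Network: 62.131.0.0/17


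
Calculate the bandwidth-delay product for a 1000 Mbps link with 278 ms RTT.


BDP = bandwidth * RTT
= 1000 Mbps * 278 ms
= 1000 * 1e6 * 278 / 1000 bits
= 278000000 bits
= 34750000 bytes
= 33935.5469 KB
BDP = 278000000 bits (34750000 bytes)


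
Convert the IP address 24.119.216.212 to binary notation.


24 = 00011000
119 = 01110111
216 = 11011000
212 = 11010100
Binary: 00011000.01110111.11011000.11010100


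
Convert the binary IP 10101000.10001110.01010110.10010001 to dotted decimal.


10101000 = 168
10001110 = 142
01010110 = 86
10010001 = 145
IP: 168.142.86.145


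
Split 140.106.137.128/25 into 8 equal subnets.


New prefix = 25 + 3 = 28
Each subnet has 16 addresses
  140.106.137.128/28
  140.106.137.144/28
  140.106.137.160/28
  140.106.137.176/28
  140.106.137.192/28
  140.106.137.208/28
  140.106.137.224/28
  140.106.137.240/28
Subnets: 140.106.137.128/28, 140.106.137.144/28, 140.106.137.160/28, 140.106.137.176/28, 140.106.137.192/28, 140.106.137.208/28, 140.106.137.224/28, 140.106.137.240/28


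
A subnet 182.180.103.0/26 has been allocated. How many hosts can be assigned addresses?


Host bits = 32 - 26 = 6
Total addresses = 2^6 = 64
Usable = total - 2 (network and broadcast)
Usable hosts: 62


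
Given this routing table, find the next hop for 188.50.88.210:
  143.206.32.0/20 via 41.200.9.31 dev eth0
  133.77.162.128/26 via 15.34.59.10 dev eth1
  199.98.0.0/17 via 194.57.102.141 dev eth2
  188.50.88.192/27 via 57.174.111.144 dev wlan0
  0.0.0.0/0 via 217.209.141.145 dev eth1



Longest prefix match for 188.50.88.210:
  /20 143.206.32.0: no
  /26 133.77.162.128: no
  /17 199.98.0.0: no
  /27 188.50.88.192: MATCH
  /0 0.0.0.0: MATCH
Selected: next-hop 57.174.111.144 via wlan0 (matched /27)


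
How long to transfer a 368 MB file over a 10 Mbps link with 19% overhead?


Effective throughput = 10 * (1 - 19/100) = 8.1 Mbps
File size in Mb = 368 * 8 = 2944 Mb
Time = 2944 / 8.1
Time = 363.4568 seconds


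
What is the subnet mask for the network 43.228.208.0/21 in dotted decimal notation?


/21 means 21 network bits, 11 host bits
Binary: 11111111111111111111100000000000
Mask: 255.255.248.0


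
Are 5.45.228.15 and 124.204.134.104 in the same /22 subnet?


Mask: 255.255.252.0
5.45.228.15 AND mask = 5.45.228.0
124.204.134.104 AND mask = 124.204.132.0
No, different subnets (5.45.228.0 vs 124.204.132.0)


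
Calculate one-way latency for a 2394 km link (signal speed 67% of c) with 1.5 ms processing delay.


Speed = 0.67 * 3e5 km/s = 201000 km/s
Propagation delay = 2394 / 201000 = 0.0119 s = 11.9104 ms
Processing delay = 1.5 ms
Total one-way latency = 13.4104 ms


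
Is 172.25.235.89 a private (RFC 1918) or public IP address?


RFC 1918 private ranges:
  10.0.0.0/8 (10.0.0.0 - 10.255.255.255)
  172.16.0.0/12 (172.16.0.0 - 172.31.255.255)
  192.168.0.0/16 (192.168.0.0 - 192.168.255.255)
Private (in 172.16.0.0/12)


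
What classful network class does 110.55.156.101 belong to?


First octet: 110
Binary: 01101110
0xxxxxxx -> Class A (1-126)
Class A, default mask 255.0.0.0 (/8)


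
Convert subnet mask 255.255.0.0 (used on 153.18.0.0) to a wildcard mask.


Subnet mask: 255.255.0.0
Wildcard = 255.255.255.255 - subnet mask
255 - 255 = 0
255 - 255 = 0
255 - 0 = 255
255 - 0 = 255
Wildcard: 0.0.255.255


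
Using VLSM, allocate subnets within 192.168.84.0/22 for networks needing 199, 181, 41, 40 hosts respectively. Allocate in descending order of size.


199 hosts -> /24 (254 usable): 192.168.84.0/24
181 hosts -> /24 (254 usable): 192.168.85.0/24
41 hosts -> /26 (62 usable): 192.168.86.0/26
40 hosts -> /26 (62 usable): 192.168.86.64/26
Allocation: 192.168.84.0/24 (199 hosts, 254 usable); 192.168.85.0/24 (181 hosts, 254 usable); 192.168.86.0/26 (41 hosts, 62 usable); 192.168.86.64/26 (40 hosts, 62 usable)


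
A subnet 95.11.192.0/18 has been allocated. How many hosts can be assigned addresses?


Host bits = 32 - 18 = 14
Total addresses = 2^14 = 16384
Usable = total - 2 (network and broadcast)
Usable hosts: 16382


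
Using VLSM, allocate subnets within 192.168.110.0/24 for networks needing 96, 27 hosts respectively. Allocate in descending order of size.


96 hosts -> /25 (126 usable): 192.168.110.0/25
27 hosts -> /27 (30 usable): 192.168.110.128/27
Allocation: 192.168.110.0/25 (96 hosts, 126 usable); 192.168.110.128/27 (27 hosts, 30 usable)


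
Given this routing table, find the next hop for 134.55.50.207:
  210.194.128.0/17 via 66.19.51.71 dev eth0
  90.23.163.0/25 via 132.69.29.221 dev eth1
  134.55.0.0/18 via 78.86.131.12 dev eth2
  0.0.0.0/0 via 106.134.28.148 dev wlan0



Longest prefix match for 134.55.50.207:
  /17 210.194.128.0: no
  /25 90.23.163.0: no
  /18 134.55.0.0: MATCH
  /0 0.0.0.0: MATCH
Selected: next-hop 78.86.131.12 via eth2 (matched /18)


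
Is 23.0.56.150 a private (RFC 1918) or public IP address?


RFC 1918 private ranges:
  10.0.0.0/8 (10.0.0.0 - 10.255.255.255)
  172.16.0.0/12 (172.16.0.0 - 172.31.255.255)
  192.168.0.0/16 (192.168.0.0 - 192.168.255.255)
Public (not in any RFC 1918 range)


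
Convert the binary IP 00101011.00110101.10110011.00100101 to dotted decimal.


00101011 = 43
00110101 = 53
10110011 = 179
00100101 = 37
IP: 43.53.179.37


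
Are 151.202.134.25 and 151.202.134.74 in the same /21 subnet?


Mask: 255.255.248.0
151.202.134.25 AND mask = 151.202.128.0
151.202.134.74 AND mask = 151.202.128.0
Yes, same subnet (151.202.128.0)


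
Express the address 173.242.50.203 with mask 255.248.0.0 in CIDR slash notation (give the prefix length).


Binary: 11111111.11111000.00000000.00000000
Count leading 1s
Prefix: /13


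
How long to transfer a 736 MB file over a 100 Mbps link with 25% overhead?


Effective throughput = 100 * (1 - 25/100) = 75 Mbps
File size in Mb = 736 * 8 = 5888 Mb
Time = 5888 / 75
Time = 78.5067 seconds


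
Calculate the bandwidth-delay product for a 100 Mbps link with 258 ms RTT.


BDP = bandwidth * RTT
= 100 Mbps * 258 ms
= 100 * 1e6 * 258 / 1000 bits
= 25800000 bits
= 3225000 bytes
= 3149.4141 KB
BDP = 25800000 bits (3225000 bytes)


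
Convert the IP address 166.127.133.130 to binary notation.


166 = 10100110
127 = 01111111
133 = 10000101
130 = 10000010
Binary: 10100110.01111111.10000101.10000010
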